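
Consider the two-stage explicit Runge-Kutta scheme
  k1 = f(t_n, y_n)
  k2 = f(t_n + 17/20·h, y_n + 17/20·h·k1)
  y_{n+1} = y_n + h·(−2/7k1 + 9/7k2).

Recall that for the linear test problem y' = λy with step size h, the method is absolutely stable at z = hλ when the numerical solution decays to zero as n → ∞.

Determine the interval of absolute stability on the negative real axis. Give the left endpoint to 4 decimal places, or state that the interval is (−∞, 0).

Set f=λy, z=hλ:
  k1=λy_n ⇒ h·k1=z·y_n;  k2=λ(1+17/20z)y_n ⇒ h·k2=z(1+17/20z)y_n
  y_{n+1}/y_n = 1 − 2/7z + 9/7z(1+17/20z) = 1 + z + 153/140z²
  R(z) = 1 + z + 153/140z².

Solve |R(x)|<1 on ℝ⁻.
x=-1.16: |R|=1.3105
R=1: x+153/140x²=0 ⇒ x=−140/153=-0.9150; min R=1−1/(4·153/140)=0.7712>−1
Confirm numerically:
  x=-0.783: |R|=0.88702 <1
  x=-0.648: |R|=0.81090 <1
  x=-0.523: |R|=0.77593 <1
  x=-1.117: |R|=1.24655 >1
  x=-1.069: |R|=1.17987 >1
Interval (-0.9150, 0).

z∈(-0.9150,0).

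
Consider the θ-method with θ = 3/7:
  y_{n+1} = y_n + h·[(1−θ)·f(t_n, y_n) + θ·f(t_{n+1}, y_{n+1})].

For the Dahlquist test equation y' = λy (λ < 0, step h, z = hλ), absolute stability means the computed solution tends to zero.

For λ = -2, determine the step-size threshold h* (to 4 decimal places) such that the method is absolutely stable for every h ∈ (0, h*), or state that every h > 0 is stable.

(-14.0000,0); λ=-2 ⇒ h* = (14)/2 = 7.0000.

Test eqn y'=λy, z=hλ:
  y_{n+1} = y_n + z·[4/7·y_n + 3/7·y_{n+1}] ⇒ (1 − 3/7z)y_{n+1} = (1 + 4/7z)y_n
  R(z) = (1 + 4/7z)/(1 − 3/7z).

Boundary: |R(x)|=1, x<0.
x=-0.65: |R|=0.4916
R=−1: 1+4/7x = −1+3/7x ⇒ -1/7x=2 ⇒ x=2/(-1/7)=-14.0000
Confirm numerically:
  x=-13.578: |R|=0.99116 <1
  x=-13.465: |R|=0.98871 <1
  x=-11.136: |R|=0.92912 <1
  x=-6.999: |R|=0.74994 <1
  x=-14.571: |R|=1.01126 >1
  x=-14.357: |R|=1.00713 >1
  x=-14.286: |R|=1.00574 >1
Stable set (-14.0000, 0).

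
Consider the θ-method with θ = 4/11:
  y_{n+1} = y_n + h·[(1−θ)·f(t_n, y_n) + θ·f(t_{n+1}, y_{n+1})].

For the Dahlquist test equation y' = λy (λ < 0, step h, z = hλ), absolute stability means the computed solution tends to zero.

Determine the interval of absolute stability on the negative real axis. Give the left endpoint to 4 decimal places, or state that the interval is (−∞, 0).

z∈(-7.3333,0).

Set f=λy, z=hλ:
  y_{n+1} = y_n + z·[7/11·y_n + 4/11·y_{n+1}] ⇒ (1 − 4/11z)y_{n+1} = (1 + 7/11z)y_n
  Hence R(z) = (1 + 7/11z)/(1 − 4/11z).

Boundary: |R(x)|=1, x<0.
x=-1.22: |R|=0.1549
R=−1: 1+7/11x = −1+4/11x ⇒ -3/11x=2 ⇒ x=2/(-3/11)=-7.3333
Confirm numerically:
  x=-3.943: |R|=0.62009 <1
  x=-3.781: |R|=0.59206 <1
  x=-3.227: |R|=0.48473 <1
  x=-7.788: |R|=1.03236 >1
  x=-7.570: |R|=1.01720 >1
  x=-7.357: |R|=1.00176 >1
Stable set (-7.3333, 0).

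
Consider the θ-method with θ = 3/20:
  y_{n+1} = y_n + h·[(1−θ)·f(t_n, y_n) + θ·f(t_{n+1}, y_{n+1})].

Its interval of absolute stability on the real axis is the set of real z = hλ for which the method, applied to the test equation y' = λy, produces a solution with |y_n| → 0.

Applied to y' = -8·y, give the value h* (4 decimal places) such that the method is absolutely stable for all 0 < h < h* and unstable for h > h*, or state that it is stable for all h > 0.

(-2.8571,0); λ=-8 ⇒ h* = (20/7)/8 = 0.3571.

Test eqn y'=λy, z=hλ:
  y_{n+1} = y_n + z·[17/20·y_n + 3/20·y_{n+1}] ⇒ (1 − 3/20z)y_{n+1} = (1 + 17/20z)y_n
  Hence R(z) = (1 + 17/20z)/(1 − 3/20z).

Solve |R(x)|<1 on ℝ⁻.
x=-0.87: |R|=0.2304
R=−1: 1+17/20x = −1+3/20x ⇒ -7/10x=2 ⇒ x=2/(-7/10)=-2.8571
Confirm numerically:
  x=-2.821: |R|=0.98222 <1
  x=-2.787: |R|=0.96537 <1
  x=-2.116: |R|=0.60619 <1
  x=-2.023: |R|=0.55203 <1
  x=-3.414: |R|=1.25779 >1
  x=-2.897: |R|=1.01945 >1
Interval (-2.8571, 0).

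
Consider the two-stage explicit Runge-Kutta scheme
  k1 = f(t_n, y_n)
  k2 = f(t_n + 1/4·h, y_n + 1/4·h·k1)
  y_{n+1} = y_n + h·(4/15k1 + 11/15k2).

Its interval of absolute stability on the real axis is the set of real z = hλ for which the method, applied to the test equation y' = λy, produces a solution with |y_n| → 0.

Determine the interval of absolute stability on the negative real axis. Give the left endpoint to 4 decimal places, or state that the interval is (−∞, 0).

z∈(-5.4545,0).

Test eqn y'=λy, z=hλ:
  k1=λy_n ⇒ h·k1=z·y_n;  k2=λ(1+1/4z)y_n ⇒ h·k2=z(1+1/4z)y_n
  y_{n+1}/y_n = 1 + 4/15z + 11/15z(1+1/4z) = 1 + z + 11/60z²
  ⇒ R(z) = 1 + z + 11/60z².

Find x<0 with |R(x)|<1.
x=-1.47: |R|=0.0738
R=1: x+11/60x²=0 ⇒ x=−60/11=-5.4545; min R=1−1/(4·11/60)=-0.3636>−1
Confirm numerically:
  x=-4.459: |R|=0.18616 <1
  x=-3.519: |R|=0.24872 <1
  x=-2.646: |R|=0.36243 <1
  x=-5.773: |R|=1.33705 >1
  x=-5.621: |R|=1.17153 >1
Stable set (-5.4545, 0).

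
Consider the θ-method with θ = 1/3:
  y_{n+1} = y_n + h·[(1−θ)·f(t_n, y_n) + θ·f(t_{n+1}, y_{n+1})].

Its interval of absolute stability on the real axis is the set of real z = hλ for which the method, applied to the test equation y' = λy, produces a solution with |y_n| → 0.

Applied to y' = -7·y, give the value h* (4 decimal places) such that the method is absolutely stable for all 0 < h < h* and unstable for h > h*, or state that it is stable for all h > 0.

(-6.0000,0); λ=-7 ⇒ h* = (6)/7 = 0.8571.

Set f=λy, z=hλ:
  y_{n+1} = y_n + z·[2/3·y_n + 1/3·y_{n+1}] ⇒ (1 − 1/3z)y_{n+1} = (1 + 2/3z)y_n
  so R(z) = (1 + 2/3z)/(1 − 1/3z).

Solve |R(x)|<1 on ℝ⁻.
x=-1.51: |R|=0.0044
R=−1: 1+2/3x = −1+1/3x ⇒ -1/3x=2 ⇒ x=2/(-1/3)=-6.0000
Confirm numerically:
  x=-5.600: |R|=0.95349 <1
  x=-2.712: |R|=0.42437 <1
  x=-2.622: |R|=0.39915 <1
  x=-6.406: |R|=1.04316 >1
  x=-6.324: |R|=1.03475 >1
  x=-6.130: |R|=1.01424 >1
Interval (-6.0000, 0).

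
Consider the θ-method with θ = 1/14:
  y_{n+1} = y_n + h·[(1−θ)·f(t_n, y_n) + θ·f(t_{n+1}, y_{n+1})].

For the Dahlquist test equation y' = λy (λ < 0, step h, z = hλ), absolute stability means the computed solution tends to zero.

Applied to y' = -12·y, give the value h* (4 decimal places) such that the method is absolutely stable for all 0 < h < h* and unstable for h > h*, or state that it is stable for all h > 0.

(-2.3333,0); λ=-12 ⇒ h* = (7/3)/12 = 0.1944.

Test eqn y'=λy, z=hλ:
  y_{n+1} = y_n + z·[13/14·y_n + 1/14·y_{n+1}] ⇒ (1 − 1/14z)y_{n+1} = (1 + 13/14z)y_n
  Hence R(z) = (1 + 13/14z)/(1 − 1/14z).

Boundary: |R(x)|=1, x<0.
x=-1.44: |R|=0.3057
R=−1: 1+13/14x = −1+1/14x ⇒ -6/7x=2 ⇒ x=2/(-6/7)=-2.3333
Confirm numerically:
  x=-1.296: |R|=0.18619 <1
  x=-1.160: |R|=0.07124 <1
  x=-1.076: |R|=0.00080 <1
  x=-2.653: |R|=1.23035 >1
  x=-2.590: |R|=1.18565 >1
Stable set (-2.3333, 0).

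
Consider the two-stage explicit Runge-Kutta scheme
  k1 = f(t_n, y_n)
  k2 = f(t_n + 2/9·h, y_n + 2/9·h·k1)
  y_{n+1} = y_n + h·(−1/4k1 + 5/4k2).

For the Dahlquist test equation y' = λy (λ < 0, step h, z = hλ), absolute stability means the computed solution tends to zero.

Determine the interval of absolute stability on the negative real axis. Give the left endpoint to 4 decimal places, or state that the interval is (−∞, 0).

(-3.6000, 0).

On y'=λy, z=hλ:
  k1=λy_n ⇒ h·k1=z·y_n;  k2=λ(1+2/9z)y_n ⇒ h·k2=z(1+2/9z)y_n
  y_{n+1}/y_n = 1 − 1/4z + 5/4z(1+2/9z) = 1 + z + 5/18z²
  ⇒ R(z) = 1 + z + 5/18z².

Solve |R(x)|<1 on ℝ⁻.
x=-1.6: |R|=0.1111
R=1: x+5/18x²=0 ⇒ x=−18/5=-3.6000; min R=1−1/(4·5/18)=0.1000>−1
Confirm numerically:
  x=-3.403: |R|=0.81378 <1
  x=-2.780: |R|=0.36678 <1
  x=-2.062: |R|=0.11907 <1
  x=-1.819: |R|=0.10010 <1
  x=-4.194: |R|=1.69201 >1
  x=-3.864: |R|=1.28336 >1
So |R|<1 on (-3.6000, 0).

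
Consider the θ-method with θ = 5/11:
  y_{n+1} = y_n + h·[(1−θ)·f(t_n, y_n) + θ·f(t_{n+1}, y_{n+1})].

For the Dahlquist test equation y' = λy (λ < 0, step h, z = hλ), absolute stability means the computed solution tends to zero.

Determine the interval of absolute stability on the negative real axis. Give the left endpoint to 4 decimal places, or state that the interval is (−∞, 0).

With y'=λy (z=hλ):
  y_{n+1} = y_n + z·[6/11·y_n + 5/11·y_{n+1}] ⇒ (1 − 5/11z)y_{n+1} = (1 + 6/11z)y_n
  R(z) = (1 + 6/11z)/(1 − 5/11z).

Find x<0 with |R(x)|<1.
x=-1.76: |R|=0.0222
R=−1: 1+6/11x = −1+5/11x ⇒ -1/11x=2 ⇒ x=2/(-1/11)=-22.0000
Confirm numerically:
  x=-20.854: |R|=0.99006 <1
  x=-10.610: |R|=0.82217 <1
  x=-8.846: |R|=0.76183 <1
  x=-22.546: |R|=1.00441 >1
  x=-22.344: |R|=1.00280 >1
Stable set (-22.0000, 0).

(-22.0000, 0).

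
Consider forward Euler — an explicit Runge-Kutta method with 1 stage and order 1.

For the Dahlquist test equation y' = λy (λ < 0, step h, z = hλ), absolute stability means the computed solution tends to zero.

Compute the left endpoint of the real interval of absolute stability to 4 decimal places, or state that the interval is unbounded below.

left endpoint -2.0000.

Set f=λy, z=hλ:
  order 1, 1-stage ⇒ R(z)=1+z
  (e.g. R(-0.67)=0.33000, |R|=0.33000)

Find x<0 with |R(x)|<1.
x=-0.67: |R|=0.3300
|R(-1.22)|=0.2200 |R(-0.99)|=0.0100 |R(-0.53)|=0.4700
Bisect:
  x_lo=-2.4130 |R|=1.4130  x_hi=-0.2301 |R|=0.7699
  mid=-1.32156 |R|=0.32156 →hi
  mid=-1.86729 |R|=0.86729 →hi
  mid=-2.14015 |R|=1.14015 →lo
  mid=-2.00372 |R|=1.00372 →lo
  mid=-1.93550 |R|=0.93550 →hi
  mid=-1.96961 |R|=0.96961 →hi
  mid=-1.98666 |R|=0.98666 →hi
  mid=-1.99519 |R|=0.99519 →hi
  ...
  [-2.00012,-1.99999] ⇒ x*=-2.0000
So |R|<1 on (-2.0000, 0).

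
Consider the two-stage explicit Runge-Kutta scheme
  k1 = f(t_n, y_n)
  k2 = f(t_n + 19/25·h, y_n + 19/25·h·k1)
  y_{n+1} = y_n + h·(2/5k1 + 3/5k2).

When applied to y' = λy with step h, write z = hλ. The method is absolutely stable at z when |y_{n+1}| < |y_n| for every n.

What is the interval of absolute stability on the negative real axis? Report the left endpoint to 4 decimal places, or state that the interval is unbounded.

On y'=λy, z=hλ:
  k1=λy_n ⇒ h·k1=z·y_n;  k2=λ(1+19/25z)y_n ⇒ h·k2=z(1+19/25z)y_n
  y_{n+1}/y_n = 1 + 2/5z + 3/5z(1+19/25z) = 1 + z + 57/125z²
  Hence R(z) = 1 + z + 57/125z².

Need |R(x)|<1, x<0.
x=-1.51: |R|=0.5297
R=1: x+57/125x²=0 ⇒ x=−125/57=-2.1930; min R=1−1/(4·57/125)=0.4518>−1
Confirm numerically:
  x=-2.086: |R|=0.89824 <1
  x=-1.805: |R|=0.68066 <1
  x=-1.360: |R|=0.48342 <1
  x=-2.658: |R|=1.56362 >1
  x=-2.454: |R|=1.29208 >1
  x=-2.233: |R|=1.04075 >1
Interval (-2.1930, 0).

z∈(-2.1930,0).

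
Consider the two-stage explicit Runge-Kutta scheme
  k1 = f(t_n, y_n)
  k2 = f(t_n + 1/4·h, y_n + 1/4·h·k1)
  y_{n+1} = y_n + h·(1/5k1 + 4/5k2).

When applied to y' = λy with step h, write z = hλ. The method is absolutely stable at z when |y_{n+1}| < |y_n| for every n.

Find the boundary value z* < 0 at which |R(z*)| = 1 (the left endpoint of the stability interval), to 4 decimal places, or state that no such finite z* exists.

z* = -5.0000.

On y'=λy, z=hλ:
  k1=λy_n ⇒ h·k1=z·y_n;  k2=λ(1+1/4z)y_n ⇒ h·k2=z(1+1/4z)y_n
  y_{n+1}/y_n = 1 + 1/5z + 4/5z(1+1/4z) = 1 + z + 1/5z²
  R(z) = 1 + z + 1/5z².

Boundary: |R(x)|=1, x<0.
x=-0.55: |R|=0.5105
R=1: x+1/5x²=0 ⇒ x=−5=-5.0000; min R=1−1/(4·1/5)=-0.2500>−1
Confirm numerically:
  x=-4.080: |R|=0.24928 <1
  x=-3.686: |R|=0.03132 <1
  x=-3.107: |R|=0.17631 <1
  x=-5.482: |R|=1.52846 >1
  x=-5.332: |R|=1.35404 >1
  x=-5.328: |R|=1.34952 >1
Interval (-5.0000, 0).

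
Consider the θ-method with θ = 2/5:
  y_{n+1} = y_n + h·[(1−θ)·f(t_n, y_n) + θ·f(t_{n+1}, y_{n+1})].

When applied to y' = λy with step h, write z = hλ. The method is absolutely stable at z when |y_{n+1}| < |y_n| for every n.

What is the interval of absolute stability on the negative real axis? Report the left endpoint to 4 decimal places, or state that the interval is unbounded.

Test eqn y'=λy, z=hλ:
  y_{n+1} = y_n + z·[3/5·y_n + 2/5·y_{n+1}] ⇒ (1 − 2/5z)y_{n+1} = (1 + 3/5z)y_n
  Hence R(z) = (1 + 3/5z)/(1 − 2/5z).

Find x<0 with |R(x)|<1.
x=-0.47: |R|=0.6044
R=−1: 1+3/5x = −1+2/5x ⇒ -1/5x=2 ⇒ x=2/(-1/5)=-10.0000
Confirm numerically:
  x=-8.243: |R|=0.91823 <1
  x=-8.034: |R|=0.90668 <1
  x=-7.721: |R|=0.88851 <1
  x=-10.251: |R|=1.00984 >1
  x=-10.138: |R|=1.00546 >1
Interval (-10.0000, 0).

z∈(-10.0000,0).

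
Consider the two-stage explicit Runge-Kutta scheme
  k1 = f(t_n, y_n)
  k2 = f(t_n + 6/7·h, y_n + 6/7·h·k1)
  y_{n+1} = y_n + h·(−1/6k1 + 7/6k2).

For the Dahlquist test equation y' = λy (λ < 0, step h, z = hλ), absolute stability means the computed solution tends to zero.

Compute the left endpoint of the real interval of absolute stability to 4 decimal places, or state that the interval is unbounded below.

z* = -1.0000.

Test eqn y'=λy, z=hλ:
  k1=λy_n ⇒ h·k1=z·y_n;  k2=λ(1+6/7z)y_n ⇒ h·k2=z(1+6/7z)y_n
  y_{n+1}/y_n = 1 − 1/6z + 7/6z(1+6/7z) = 1 + z + z²
  ⇒ R(z) = 1 + z + z².

Solve |R(x)|<1 on ℝ⁻.
x=-0.64: |R|=0.7696
R=1: x+1x²=0 ⇒ x=−1=-1.0000; min R=1−1/(4·1)=0.7500>−1
Confirm numerically:
  x=-0.681: |R|=0.78276 <1
  x=-0.529: |R|=0.75084 <1
  x=-0.421: |R|=0.75624 <1
  x=-1.537: |R|=1.82537 >1
  x=-1.243: |R|=1.30205 >1
  x=-1.220: |R|=1.26840 >1
Stable set (-1.0000, 0).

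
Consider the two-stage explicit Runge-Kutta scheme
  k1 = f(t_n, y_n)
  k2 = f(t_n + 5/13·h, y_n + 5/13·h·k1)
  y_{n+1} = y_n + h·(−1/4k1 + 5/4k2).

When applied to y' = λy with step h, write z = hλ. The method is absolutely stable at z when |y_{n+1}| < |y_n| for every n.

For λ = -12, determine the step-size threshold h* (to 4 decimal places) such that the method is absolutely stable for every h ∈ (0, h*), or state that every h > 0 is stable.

Set f=λy, z=hλ:
  k1=λy_n ⇒ h·k1=z·y_n;  k2=λ(1+5/13z)y_n ⇒ h·k2=z(1+5/13z)y_n
  y_{n+1}/y_n = 1 − 1/4z + 5/4z(1+5/13z) = 1 + z + 25/52z²
  R(z) = 1 + z + 25/52z².

Boundary: |R(x)|=1, x<0.
x=-0.71: |R|=0.5324
R=1: x+25/52x²=0 ⇒ x=−52/25=-2.0800; min R=1−1/(4·25/52)=0.4800>−1
Confirm numerically:
  x=-1.795: |R|=0.75405 <1
  x=-1.092: |R|=0.48130 <1
  x=-0.839: |R|=0.49942 <1
  x=-2.376: |R|=1.33812 >1
  x=-2.235: |R|=1.16655 >1
  x=-2.201: |R|=1.12804 >1
Interval (-2.0800, 0).

(-2.0800,0); λ=-12 ⇒ h* = (52/25)/12 = 0.1733.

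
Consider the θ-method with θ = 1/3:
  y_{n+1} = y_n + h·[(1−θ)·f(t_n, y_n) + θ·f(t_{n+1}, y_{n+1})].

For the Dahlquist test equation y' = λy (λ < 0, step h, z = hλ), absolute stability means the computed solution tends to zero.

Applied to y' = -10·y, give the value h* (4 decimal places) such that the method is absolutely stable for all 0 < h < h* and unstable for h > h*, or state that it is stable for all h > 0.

With y'=λy (z=hλ):
  y_{n+1} = y_n + z·[2/3·y_n + 1/3·y_{n+1}] ⇒ (1 − 1/3z)y_{n+1} = (1 + 2/3z)y_n
  Hence R(z) = (1 + 2/3z)/(1 − 1/3z).

Find x<0 with |R(x)|<1.
x=-0.44: |R|=0.6163
R=−1: 1+2/3x = −1+1/3x ⇒ -1/3x=2 ⇒ x=2/(-1/3)=-6.0000
Confirm numerically:
  x=-5.838: |R|=0.98167 <1
  x=-5.308: |R|=0.91671 <1
  x=-4.777: |R|=0.84274 <1
  x=-6.394: |R|=1.04194 >1
  x=-6.374: |R|=1.03990 >1
  x=-6.076: |R|=1.00837 >1
So |R|<1 on (-6.0000, 0).

(-6.0000,0); λ=-10 ⇒ h* = (6)/10 = 0.6000.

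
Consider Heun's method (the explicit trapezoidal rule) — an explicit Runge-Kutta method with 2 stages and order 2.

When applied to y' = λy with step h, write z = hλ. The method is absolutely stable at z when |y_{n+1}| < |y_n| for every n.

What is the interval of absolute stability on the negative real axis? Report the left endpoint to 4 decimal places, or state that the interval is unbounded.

With y'=λy (z=hλ):
  order 2, 2-stage ⇒ R(z)=1+z+z^2/2
  (e.g. R(-1.72)=0.75920, |R|=0.75920)

Boundary: |R(x)|=1, x<0.
x=-1.72: |R|=0.7592
|R(-2.09)|=1.0940 |R(-2)|=1.0000 |R(-1.37)|=0.5685
Bisect:
  x_lo=-2.6656 |R|=1.8871  x_hi=-0.2321 |R|=0.7948
  mid=-1.44887 |R|=0.60074 →hi
  mid=-2.05724 |R|=1.05888 →lo
  mid=-1.75306 |R|=0.78355 →hi
  mid=-1.90515 |R|=0.90965 →hi
  mid=-1.98120 |R|=0.98137 →hi
  mid=-2.01922 |R|=1.01941 →lo
  mid=-2.00021 |R|=1.00021 →lo
  mid=-1.99070 |R|=0.99075 →hi
  ...
  [-2.00006,-1.99991] ⇒ x*=-2.0000
Stable set (-2.0000, 0).

(-2.0000, 0).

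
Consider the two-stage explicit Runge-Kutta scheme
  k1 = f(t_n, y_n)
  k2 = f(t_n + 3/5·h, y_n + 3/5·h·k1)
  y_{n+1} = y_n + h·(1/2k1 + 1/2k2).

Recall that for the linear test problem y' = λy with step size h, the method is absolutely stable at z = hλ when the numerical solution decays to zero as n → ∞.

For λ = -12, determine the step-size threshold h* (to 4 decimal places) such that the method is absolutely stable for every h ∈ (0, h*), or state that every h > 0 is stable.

With y'=λy (z=hλ):
  k1=λy_n ⇒ h·k1=z·y_n;  k2=λ(1+3/5z)y_n ⇒ h·k2=z(1+3/5z)y_n
  y_{n+1}/y_n = 1 + 1/2z + 1/2z(1+3/5z) = 1 + z + 3/10z²
  so R(z) = 1 + z + 3/10z².

Need |R(x)|<1, x<0.
x=-0.43: |R|=0.6255
R=1: x+3/10x²=0 ⇒ x=−10/3=-3.3333; min R=1−1/(4·3/10)=0.1667>−1
Confirm numerically:
  x=-3.265: |R|=0.93307 <1
  x=-2.246: |R|=0.26735 <1
  x=-2.219: |R|=0.25819 <1
  x=-3.744: |R|=1.46126 >1
  x=-3.555: |R|=1.23641 >1
  x=-3.379: |R|=1.04629 >1
Stable set (-3.3333, 0).

(-3.3333,0); λ=-12 ⇒ h* = (10/3)/12 = 0.2778.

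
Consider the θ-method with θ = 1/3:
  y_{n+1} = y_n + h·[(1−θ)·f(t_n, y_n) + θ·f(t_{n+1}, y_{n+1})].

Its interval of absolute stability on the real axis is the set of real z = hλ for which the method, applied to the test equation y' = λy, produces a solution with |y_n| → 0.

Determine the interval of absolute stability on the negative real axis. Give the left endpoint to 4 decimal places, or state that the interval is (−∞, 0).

(-6.0000, 0).

Set f=λy, z=hλ:
  y_{n+1} = y_n + z·[2/3·y_n + 1/3·y_{n+1}] ⇒ (1 − 1/3z)y_{n+1} = (1 + 2/3z)y_n
  so R(z) = (1 + 2/3z)/(1 − 1/3z).

Find x<0 with |R(x)|<1.
x=-0.85: |R|=0.3377
R=−1: 1+2/3x = −1+1/3x ⇒ -1/3x=2 ⇒ x=2/(-1/3)=-6.0000
Confirm numerically:
  x=-4.815: |R|=0.84837 <1
  x=-4.681: |R|=0.82828 <1
  x=-4.051: |R|=0.72359 <1
  x=-2.881: |R|=0.46965 <1
  x=-6.477: |R|=1.05033 >1
  x=-6.267: |R|=1.02881 >1
  x=-6.054: |R|=1.00596 >1
Interval (-6.0000, 0).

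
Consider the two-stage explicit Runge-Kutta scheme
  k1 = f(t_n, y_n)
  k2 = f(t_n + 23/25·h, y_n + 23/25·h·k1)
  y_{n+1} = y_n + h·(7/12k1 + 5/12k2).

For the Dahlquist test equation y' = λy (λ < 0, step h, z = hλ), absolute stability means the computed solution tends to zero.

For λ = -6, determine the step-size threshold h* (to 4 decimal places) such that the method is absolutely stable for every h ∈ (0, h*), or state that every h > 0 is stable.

(-2.6087,0); λ=-6 ⇒ h* = (60/23)/6 = 0.4348.

Set f=λy, z=hλ:
  k1=λy_n ⇒ h·k1=z·y_n;  k2=λ(1+23/25z)y_n ⇒ h·k2=z(1+23/25z)y_n
  y_{n+1}/y_n = 1 + 7/12z + 5/12z(1+23/25z) = 1 + z + 23/60z²
  so R(z) = 1 + z + 23/60z².

Boundary: |R(x)|=1, x<0.
x=-0.95: |R|=0.3960
R=1: x+23/60x²=0 ⇒ x=−60/23=-2.6087; min R=1−1/(4·23/60)=0.3478>−1
Confirm numerically:
  x=-2.485: |R|=0.88217 <1
  x=-1.685: |R|=0.40337 <1
  x=-1.560: |R|=0.37288 <1
  x=-1.387: |R|=0.35044 <1
  x=-3.146: |R|=1.64797 >1
  x=-3.081: |R|=1.55782 >1
So |R|<1 on (-2.6087, 0).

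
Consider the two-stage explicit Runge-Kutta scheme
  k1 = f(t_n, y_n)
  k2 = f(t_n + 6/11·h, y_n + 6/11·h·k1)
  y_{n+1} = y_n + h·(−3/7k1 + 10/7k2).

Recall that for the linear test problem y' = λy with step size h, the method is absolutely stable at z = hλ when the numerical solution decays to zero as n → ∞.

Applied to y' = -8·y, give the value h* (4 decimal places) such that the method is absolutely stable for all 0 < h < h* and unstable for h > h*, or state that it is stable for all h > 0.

(-1.2833,0); λ=-8 ⇒ h* = (77/60)/8 = 0.1604.

With y'=λy (z=hλ):
  k1=λy_n ⇒ h·k1=z·y_n;  k2=λ(1+6/11z)y_n ⇒ h·k2=z(1+6/11z)y_n
  y_{n+1}/y_n = 1 − 3/7z + 10/7z(1+6/11z) = 1 + z + 60/77z²
  Hence R(z) = 1 + z + 60/77z².

Boundary: |R(x)|=1, x<0.
x=-0.44: |R|=0.7109
R=1: x+60/77x²=0 ⇒ x=−77/60=-1.2833; min R=1−1/(4·60/77)=0.6792>−1
Confirm numerically:
  x=-0.976: |R|=0.76627 <1
  x=-0.537: |R|=0.68770 <1
  x=-0.527: |R|=0.68941 <1
  x=-1.854: |R|=1.82443 >1
  x=-1.831: |R|=1.78139 >1
  x=-1.460: |R|=1.20099 >1
Stable set (-1.2833, 0).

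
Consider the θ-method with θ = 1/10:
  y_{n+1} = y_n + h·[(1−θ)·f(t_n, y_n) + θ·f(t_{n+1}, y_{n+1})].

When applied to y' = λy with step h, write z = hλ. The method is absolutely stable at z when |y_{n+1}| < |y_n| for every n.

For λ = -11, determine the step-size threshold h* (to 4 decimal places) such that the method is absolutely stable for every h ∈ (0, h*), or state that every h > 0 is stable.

(-2.5000,0); λ=-11 ⇒ h* = (5/2)/11 = 0.2273.

With y'=λy (z=hλ):
  y_{n+1} = y_n + z·[9/10·y_n + 1/10·y_{n+1}] ⇒ (1 − 1/10z)y_{n+1} = (1 + 9/10z)y_n
  ⇒ R(z) = (1 + 9/10z)/(1 − 1/10z).

Need |R(x)|<1, x<0.
x=-0.61: |R|=0.4251
R=−1: 1+9/10x = −1+1/10x ⇒ -4/5x=2 ⇒ x=2/(-4/5)=-2.5000
Confirm numerically:
  x=-2.461: |R|=0.97496 <1
  x=-2.222: |R|=0.81803 <1
  x=-2.145: |R|=0.76616 <1
  x=-3.020: |R|=1.31951 >1
  x=-2.651: |R|=1.09549 >1
Interval (-2.5000, 0).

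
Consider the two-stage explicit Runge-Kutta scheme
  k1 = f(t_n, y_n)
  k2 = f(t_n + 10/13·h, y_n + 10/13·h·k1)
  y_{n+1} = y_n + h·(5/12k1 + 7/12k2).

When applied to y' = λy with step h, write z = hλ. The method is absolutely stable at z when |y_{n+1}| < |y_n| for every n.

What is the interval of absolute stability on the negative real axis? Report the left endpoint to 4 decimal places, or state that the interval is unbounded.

Test eqn y'=λy, z=hλ:
  k1=λy_n ⇒ h·k1=z·y_n;  k2=λ(1+10/13z)y_n ⇒ h·k2=z(1+10/13z)y_n
  y_{n+1}/y_n = 1 + 5/12z + 7/12z(1+10/13z) = 1 + z + 35/78z²
  so R(z) = 1 + z + 35/78z².

Boundary: |R(x)|=1, x<0.
x=-1.79: |R|=0.6477
R=1: x+35/78x²=0 ⇒ x=−78/35=-2.2286; min R=1−1/(4·35/78)=0.4429>−1
Confirm numerically:
  x=-2.068: |R|=0.85100 <1
  x=-1.668: |R|=0.58043 <1
  x=-1.244: |R|=0.45041 <1
  x=-2.816: |R|=1.74227 >1
  x=-2.533: |R|=1.34601 >1
Interval (-2.2286, 0).

z∈(-2.2286,0).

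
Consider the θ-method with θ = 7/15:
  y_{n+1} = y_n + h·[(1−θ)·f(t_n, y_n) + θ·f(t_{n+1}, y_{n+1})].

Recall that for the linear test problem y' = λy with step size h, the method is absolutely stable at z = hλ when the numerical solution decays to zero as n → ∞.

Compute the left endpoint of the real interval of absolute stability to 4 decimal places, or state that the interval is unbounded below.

z* = -30.0000.

With y'=λy (z=hλ):
  y_{n+1} = y_n + z·[8/15·y_n + 7/15·y_{n+1}] ⇒ (1 − 7/15z)y_{n+1} = (1 + 8/15z)y_n
  ⇒ R(z) = (1 + 8/15z)/(1 − 7/15z).

Solve |R(x)|<1 on ℝ⁻.
x=-1.78: |R|=0.0277
R=−1: 1+8/15x = −1+7/15x ⇒ -1/15x=2 ⇒ x=2/(-1/15)=-30.0000
Confirm numerically:
  x=-21.097: |R|=0.94527 <1
  x=-17.723: |R|=0.91172 <1
  x=-15.132: |R|=0.87705 <1
  x=-13.487: |R|=0.84907 <1
  x=-30.537: |R|=1.00235 >1
  x=-30.363: |R|=1.00160 >1
  x=-30.041: |R|=1.00018 >1
So |R|<1 on (-30.0000, 0).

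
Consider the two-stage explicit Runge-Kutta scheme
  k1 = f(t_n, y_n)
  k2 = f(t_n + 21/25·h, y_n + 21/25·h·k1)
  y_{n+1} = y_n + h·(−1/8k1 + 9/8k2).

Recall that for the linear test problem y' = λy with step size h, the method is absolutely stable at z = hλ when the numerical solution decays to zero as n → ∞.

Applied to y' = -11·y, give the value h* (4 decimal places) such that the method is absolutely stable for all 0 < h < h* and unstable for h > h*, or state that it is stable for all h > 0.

Set f=λy, z=hλ:
  k1=λy_n ⇒ h·k1=z·y_n;  k2=λ(1+21/25z)y_n ⇒ h·k2=z(1+21/25z)y_n
  y_{n+1}/y_n = 1 − 1/8z + 9/8z(1+21/25z) = 1 + z + 189/200z²
  Hence R(z) = 1 + z + 189/200z².

Find x<0 with |R(x)|<1.
x=-1.72: |R|=2.0757
R=1: x+189/200x²=0 ⇒ x=−200/189=-1.0582; min R=1−1/(4·189/200)=0.7354>−1
Confirm numerically:
  x=-1.027: |R|=0.96972 <1
  x=-0.876: |R|=0.84917 <1
  x=-0.667: |R|=0.75342 <1
  x=-0.425: |R|=0.74569 <1
  x=-1.216: |R|=1.18133 >1
  x=-1.210: |R|=1.17357 >1
Stable set (-1.0582, 0).

(-1.0582,0); λ=-11 ⇒ h* = (200/189)/11 = 0.0962.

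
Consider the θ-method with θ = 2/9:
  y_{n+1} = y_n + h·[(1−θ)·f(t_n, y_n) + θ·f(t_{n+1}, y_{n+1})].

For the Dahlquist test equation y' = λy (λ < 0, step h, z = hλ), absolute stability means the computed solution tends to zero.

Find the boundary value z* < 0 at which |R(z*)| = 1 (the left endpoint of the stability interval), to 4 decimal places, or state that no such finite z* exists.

z* = -3.6000.

Test eqn y'=λy, z=hλ:
  y_{n+1} = y_n + z·[7/9·y_n + 2/9·y_{n+1}] ⇒ (1 − 2/9z)y_{n+1} = (1 + 7/9z)y_n
  so R(z) = (1 + 7/9z)/(1 − 2/9z).

Solve |R(x)|<1 on ℝ⁻.
x=-0.63: |R|=0.4474
R=−1: 1+7/9x = −1+2/9x ⇒ -5/9x=2 ⇒ x=2/(-5/9)=-3.6000
Confirm numerically:
  x=-3.522: |R|=0.97569 <1
  x=-2.979: |R|=0.79242 <1
  x=-2.086: |R|=0.42530 <1
  x=-4.038: |R|=1.12825 >1
  x=-3.944: |R|=1.10185 >1
Interval (-3.6000, 0).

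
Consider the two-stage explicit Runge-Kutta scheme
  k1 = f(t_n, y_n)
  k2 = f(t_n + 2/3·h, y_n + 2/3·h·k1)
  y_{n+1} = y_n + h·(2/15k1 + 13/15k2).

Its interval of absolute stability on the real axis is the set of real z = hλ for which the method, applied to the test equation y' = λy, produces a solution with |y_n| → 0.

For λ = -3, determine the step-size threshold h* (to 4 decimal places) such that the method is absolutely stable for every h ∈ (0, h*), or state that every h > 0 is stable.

On y'=λy, z=hλ:
  k1=λy_n ⇒ h·k1=z·y_n;  k2=λ(1+2/3z)y_n ⇒ h·k2=z(1+2/3z)y_n
  y_{n+1}/y_n = 1 + 2/15z + 13/15z(1+2/3z) = 1 + z + 26/45z²
  so R(z) = 1 + z + 26/45z².

Find x<0 with |R(x)|<1.
x=-1.7: |R|=0.9698
R=1: x+26/45x²=0 ⇒ x=−45/26=-1.7308; min R=1−1/(4·26/45)=0.5673>−1
Confirm numerically:
  x=-1.546: |R|=0.83496 <1
  x=-1.123: |R|=0.60565 <1
  x=-0.779: |R|=0.57162 <1
  x=-0.743: |R|=0.57596 <1
  x=-2.327: |R|=1.80163 >1
  x=-1.924: |R|=1.21480 >1
Interval (-1.7308, 0).

(-1.7308,0); λ=-3 ⇒ h* = (45/26)/3 = 0.5769.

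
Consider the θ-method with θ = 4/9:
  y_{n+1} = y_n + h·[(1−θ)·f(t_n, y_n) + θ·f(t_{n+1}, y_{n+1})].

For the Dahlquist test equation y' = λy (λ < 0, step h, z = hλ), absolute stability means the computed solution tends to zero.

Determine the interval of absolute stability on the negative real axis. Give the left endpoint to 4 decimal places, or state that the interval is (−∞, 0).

Set f=λy, z=hλ:
  y_{n+1} = y_n + z·[5/9·y_n + 4/9·y_{n+1}] ⇒ (1 − 4/9z)y_{n+1} = (1 + 5/9z)y_n
  so R(z) = (1 + 5/9z)/(1 − 4/9z).

Find x<0 with |R(x)|<1.
x=-0.38: |R|=0.6749
R=−1: 1+5/9x = −1+4/9x ⇒ -1/9x=2 ⇒ x=2/(-1/9)=-18.0000
Confirm numerically:
  x=-12.329: |R|=0.90275 <1
  x=-12.201: |R|=0.89968 <1
  x=-11.712: |R|=0.88741 <1
  x=-8.673: |R|=0.78653 <1
  x=-18.377: |R|=1.00457 >1
  x=-18.169: |R|=1.00207 >1
So |R|<1 on (-18.0000, 0).

z∈(-18.0000,0).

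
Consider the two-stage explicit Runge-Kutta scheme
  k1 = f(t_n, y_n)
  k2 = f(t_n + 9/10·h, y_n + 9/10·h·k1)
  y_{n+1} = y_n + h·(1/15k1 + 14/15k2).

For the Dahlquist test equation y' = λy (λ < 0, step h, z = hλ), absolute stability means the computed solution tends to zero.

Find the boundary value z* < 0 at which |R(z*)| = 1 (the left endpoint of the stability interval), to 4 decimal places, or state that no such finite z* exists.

left endpoint -1.1905.

On y'=λy, z=hλ:
  k1=λy_n ⇒ h·k1=z·y_n;  k2=λ(1+9/10z)y_n ⇒ h·k2=z(1+9/10z)y_n
  y_{n+1}/y_n = 1 + 1/15z + 14/15z(1+9/10z) = 1 + z + 21/25z²
  Hence R(z) = 1 + z + 21/25z².

Need |R(x)|<1, x<0.
x=-1.74: |R|=1.8032
R=1: x+21/25x²=0 ⇒ x=−25/21=-1.1905; min R=1−1/(4·21/25)=0.7024>−1
Confirm numerically:
  x=-1.143: |R|=0.95442 <1
  x=-1.038: |R|=0.86705 <1
  x=-0.969: |R|=0.81973 <1
  x=-0.572: |R|=0.70283 <1
  x=-1.593: |R|=1.53863 >1
  x=-1.590: |R|=1.53360 >1
Interval (-1.1905, 0).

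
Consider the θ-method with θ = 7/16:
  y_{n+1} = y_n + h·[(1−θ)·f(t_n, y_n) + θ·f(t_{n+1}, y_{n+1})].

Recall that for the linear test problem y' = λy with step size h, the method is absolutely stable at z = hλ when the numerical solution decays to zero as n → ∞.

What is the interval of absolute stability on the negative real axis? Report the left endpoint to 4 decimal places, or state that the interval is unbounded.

z∈(-16.0000,0).

On y'=λy, z=hλ:
  y_{n+1} = y_n + z·[9/16·y_n + 7/16·y_{n+1}] ⇒ (1 − 7/16z)y_{n+1} = (1 + 9/16z)y_n
  R(z) = (1 + 9/16z)/(1 − 7/16z).

Need |R(x)|<1, x<0.
x=-1.75: |R|=0.0088
R=−1: 1+9/16x = −1+7/16x ⇒ -1/8x=2 ⇒ x=2/(-1/8)=-16.0000
Confirm numerically:
  x=-15.313: |R|=0.98885 <1
  x=-9.774: |R|=0.85250 <1
  x=-9.644: |R|=0.84778 <1
  x=-8.420: |R|=0.79770 <1
  x=-16.333: |R|=1.00511 >1
  x=-16.115: |R|=1.00179 >1
Interval (-16.0000, 0).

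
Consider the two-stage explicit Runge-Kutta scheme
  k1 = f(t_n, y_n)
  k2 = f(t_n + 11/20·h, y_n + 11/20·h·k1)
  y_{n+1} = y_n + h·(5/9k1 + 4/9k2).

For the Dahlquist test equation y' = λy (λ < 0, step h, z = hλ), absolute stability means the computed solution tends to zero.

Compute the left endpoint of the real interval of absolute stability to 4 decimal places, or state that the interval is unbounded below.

z* = -4.0909.

Test eqn y'=λy, z=hλ:
  k1=λy_n ⇒ h·k1=z·y_n;  k2=λ(1+11/20z)y_n ⇒ h·k2=z(1+11/20z)y_n
  y_{n+1}/y_n = 1 + 5/9z + 4/9z(1+11/20z) = 1 + z + 11/45z²
  Hence R(z) = 1 + z + 11/45z².

Need |R(x)|<1, x<0.
x=-1.05: |R|=0.2195
R=1: x+11/45x²=0 ⇒ x=−45/11=-4.0909; min R=1−1/(4·11/45)=-0.0227>−1
Confirm numerically:
  x=-3.505: |R|=0.49801 <1
  x=-2.913: |R|=0.16125 <1
  x=-2.457: |R|=0.01867 <1
  x=-1.789: |R|=0.00665 <1
  x=-4.469: |R|=1.41303 >1
  x=-4.458: |R|=1.40003 >1
  x=-4.384: |R|=1.31409 >1
Interval (-4.0909, 0).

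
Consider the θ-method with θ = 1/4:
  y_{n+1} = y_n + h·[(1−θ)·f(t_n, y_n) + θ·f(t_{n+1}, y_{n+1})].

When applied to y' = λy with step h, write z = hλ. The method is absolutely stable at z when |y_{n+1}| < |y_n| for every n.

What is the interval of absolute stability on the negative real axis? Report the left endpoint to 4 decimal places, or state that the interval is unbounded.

(-4.0000, 0).

With y'=λy (z=hλ):
  y_{n+1} = y_n + z·[3/4·y_n + 1/4·y_{n+1}] ⇒ (1 − 1/4z)y_{n+1} = (1 + 3/4z)y_n
  ⇒ R(z) = (1 + 3/4z)/(1 − 1/4z).

Solve |R(x)|<1 on ℝ⁻.
x=-0.9: |R|=0.2653
R=−1: 1+3/4x = −1+1/4x ⇒ -1/2x=2 ⇒ x=2/(-1/2)=-4.0000
Confirm numerically:
  x=-3.856: |R|=0.96334 <1
  x=-3.526: |R|=0.87404 <1
  x=-2.781: |R|=0.64047 <1
  x=-1.934: |R|=0.30367 <1
  x=-4.571: |R|=1.13324 >1
  x=-4.512: |R|=1.12030 >1
  x=-4.370: |R|=1.08841 >1
Stable set (-4.0000, 0).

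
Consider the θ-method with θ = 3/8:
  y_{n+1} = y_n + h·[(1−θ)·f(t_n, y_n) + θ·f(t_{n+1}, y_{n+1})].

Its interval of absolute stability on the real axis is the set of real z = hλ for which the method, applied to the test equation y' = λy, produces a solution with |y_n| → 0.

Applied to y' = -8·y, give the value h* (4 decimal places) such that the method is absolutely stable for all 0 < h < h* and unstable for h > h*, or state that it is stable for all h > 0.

(-8.0000,0); λ=-8 ⇒ h* = (8)/8 = 1.0000.

With y'=λy (z=hλ):
  y_{n+1} = y_n + z·[5/8·y_n + 3/8·y_{n+1}] ⇒ (1 − 3/8z)y_{n+1} = (1 + 5/8z)y_n
  ⇒ R(z) = (1 + 5/8z)/(1 − 3/8z).

Boundary: |R(x)|=1, x<0.
x=-0.45: |R|=0.6150
R=−1: 1+5/8x = −1+3/8x ⇒ -1/4x=2 ⇒ x=2/(-1/4)=-8.0000
Confirm numerically:
  x=-6.337: |R|=0.87686 <1
  x=-6.313: |R|=0.87475 <1
  x=-5.798: |R|=0.82657 <1
  x=-8.244: |R|=1.01491 >1
  x=-8.153: |R|=1.00943 >1
So |R|<1 on (-8.0000, 0).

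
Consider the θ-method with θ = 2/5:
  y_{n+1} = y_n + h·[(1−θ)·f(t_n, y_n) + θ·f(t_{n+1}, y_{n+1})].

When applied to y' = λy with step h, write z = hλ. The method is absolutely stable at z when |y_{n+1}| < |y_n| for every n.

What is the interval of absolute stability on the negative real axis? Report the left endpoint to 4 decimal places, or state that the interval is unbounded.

(-10.0000, 0).

Set f=λy, z=hλ:
  y_{n+1} = y_n + z·[3/5·y_n + 2/5·y_{n+1}] ⇒ (1 − 2/5z)y_{n+1} = (1 + 3/5z)y_n
  Hence R(z) = (1 + 3/5z)/(1 − 2/5z).

Need |R(x)|<1, x<0.
x=-1.62: |R|=0.0170
R=−1: 1+3/5x = −1+2/5x ⇒ -1/5x=2 ⇒ x=2/(-1/5)=-10.0000
Confirm numerically:
  x=-9.683: |R|=0.98699 <1
  x=-7.873: |R|=0.89747 <1
  x=-7.246: |R|=0.85871 <1
  x=-4.037: |R|=0.54390 <1
  x=-10.539: |R|=1.02067 >1
  x=-10.119: |R|=1.00472 >1
Stable set (-10.0000, 0).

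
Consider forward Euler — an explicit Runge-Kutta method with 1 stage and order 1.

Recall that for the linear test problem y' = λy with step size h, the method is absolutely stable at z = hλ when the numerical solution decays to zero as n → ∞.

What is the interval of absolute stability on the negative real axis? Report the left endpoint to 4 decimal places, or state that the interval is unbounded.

(-2.0000, 0).

Test eqn y'=λy, z=hλ:
  order 1, 1-stage ⇒ R(z)=1+z
  (e.g. R(-0.78)=0.22000, |R|=0.22000)

Boundary: |R(x)|=1, x<0.
x=-0.78: |R|=0.2200
|R(-2.37)|=1.3700 |R(-1.62)|=0.6200
Bisect:
  x_lo=-2.8756 |R|=1.8756  x_hi=-0.2364 |R|=0.7636
  mid=-1.55601 |R|=0.55601 →hi
  mid=-2.21580 |R|=1.21580 →lo
  mid=-1.88590 |R|=0.88590 →hi
  mid=-2.05085 |R|=1.05085 →lo
  mid=-1.96838 |R|=0.96838 →hi
  mid=-2.00962 |R|=1.00962 →lo
  mid=-1.98900 |R|=0.98900 →hi
  mid=-1.99931 |R|=0.99931 →hi
  mid=-2.00446 |R|=1.00446 →lo
  mid=-2.00188 |R|=1.00188 →lo
  ...
  [-2.00011,-1.99995] ⇒ x*=-2.0000
Interval (-2.0000, 0).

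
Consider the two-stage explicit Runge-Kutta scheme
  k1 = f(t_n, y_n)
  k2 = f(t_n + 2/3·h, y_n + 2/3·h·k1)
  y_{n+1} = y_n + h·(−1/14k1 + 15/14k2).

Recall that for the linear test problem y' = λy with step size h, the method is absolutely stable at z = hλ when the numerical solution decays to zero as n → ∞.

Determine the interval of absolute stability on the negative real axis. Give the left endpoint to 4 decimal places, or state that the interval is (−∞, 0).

Test eqn y'=λy, z=hλ:
  k1=λy_n ⇒ h·k1=z·y_n;  k2=λ(1+2/3z)y_n ⇒ h·k2=z(1+2/3z)y_n
  y_{n+1}/y_n = 1 − 1/14z + 15/14z(1+2/3z) = 1 + z + 5/7z²
  ⇒ R(z) = 1 + z + 5/7z².

Solve |R(x)|<1 on ℝ⁻.
x=-0.69: |R|=0.6501
R=1: x+5/7x²=0 ⇒ x=−7/5=-1.4000; min R=1−1/(4·5/7)=0.6500>−1
Confirm numerically:
  x=-1.021: |R|=0.72360 <1
  x=-0.873: |R|=0.67138 <1
  x=-0.624: |R|=0.65413 <1
  x=-1.879: |R|=1.64289 >1
  x=-1.819: |R|=1.54440 >1
Interval (-1.4000, 0).

(-1.4000, 0).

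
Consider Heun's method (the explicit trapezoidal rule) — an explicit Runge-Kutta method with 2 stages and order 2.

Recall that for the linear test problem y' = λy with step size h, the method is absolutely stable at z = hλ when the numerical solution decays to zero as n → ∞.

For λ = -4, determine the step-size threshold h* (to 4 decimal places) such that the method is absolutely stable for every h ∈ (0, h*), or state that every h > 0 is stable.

(-2.0000,0); λ=-4 ⇒ h* = 0.5000.

Set f=λy, z=hλ:
  order 2, 2-stage ⇒ R(z)=1+z+z^2/2
  (e.g. R(-1.05)=0.50125, |R|=0.50125)

Solve |R(x)|<1 on ℝ⁻.
x=-1.05: |R|=0.5012
|R(-1.51)|=0.6300 |R(-1.3)|=0.5450 |R(-1.05)|=0.5012
Bisect:
  x_lo=-2.6057 |R|=1.7892  x_hi=-0.2701 |R|=0.7663
  mid=-1.43794 |R|=0.59590 →hi
  mid=-2.02184 |R|=1.02208 →lo
  mid=-1.72989 |R|=0.76637 →hi
  mid=-1.87587 |R|=0.88357 →hi
  mid=-1.94886 |R|=0.95016 →hi
  mid=-1.98535 |R|=0.98546 →hi
  mid=-2.00360 |R|=1.00360 →lo
  mid=-1.99447 |R|=0.99449 →hi
  mid=-1.99903 |R|=0.99903 →hi
  ...
  [-2.00003,-1.99989] ⇒ x*=-2.0000
Stable set (-2.0000, 0).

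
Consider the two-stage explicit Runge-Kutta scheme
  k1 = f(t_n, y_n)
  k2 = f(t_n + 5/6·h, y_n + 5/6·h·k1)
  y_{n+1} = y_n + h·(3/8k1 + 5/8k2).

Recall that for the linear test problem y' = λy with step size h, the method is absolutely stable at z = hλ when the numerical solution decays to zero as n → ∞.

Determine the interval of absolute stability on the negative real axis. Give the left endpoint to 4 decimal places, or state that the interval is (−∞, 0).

On y'=λy, z=hλ:
  k1=λy_n ⇒ h·k1=z·y_n;  k2=λ(1+5/6z)y_n ⇒ h·k2=z(1+5/6z)y_n
  y_{n+1}/y_n = 1 + 3/8z + 5/8z(1+5/6z) = 1 + z + 25/48z²
  Hence R(z) = 1 + z + 25/48z².

Boundary: |R(x)|=1, x<0.
x=-0.88: |R|=0.5233
R=1: x+25/48x²=0 ⇒ x=−48/25=-1.9200; min R=1−1/(4·25/48)=0.5200>−1
Confirm numerically:
  x=-1.803: |R|=0.89013 <1
  x=-1.799: |R|=0.88663 <1
  x=-1.482: |R|=0.66192 <1
  x=-0.995: |R|=0.52064 <1
  x=-2.094: |R|=1.18977 >1
  x=-2.028: |R|=1.11408 >1
Stable set (-1.9200, 0).

z∈(-1.9200,0).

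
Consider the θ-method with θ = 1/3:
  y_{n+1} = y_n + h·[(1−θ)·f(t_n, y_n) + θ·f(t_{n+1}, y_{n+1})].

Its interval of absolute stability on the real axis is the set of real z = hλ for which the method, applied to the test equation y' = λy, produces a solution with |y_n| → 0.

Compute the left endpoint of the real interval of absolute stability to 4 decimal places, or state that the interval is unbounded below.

left endpoint -6.0000.

Set f=λy, z=hλ:
  y_{n+1} = y_n + z·[2/3·y_n + 1/3·y_{n+1}] ⇒ (1 − 1/3z)y_{n+1} = (1 + 2/3z)y_n
  so R(z) = (1 + 2/3z)/(1 − 1/3z).

Need |R(x)|<1, x<0.
x=-1.6: |R|=0.0435
R=−1: 1+2/3x = −1+1/3x ⇒ -1/3x=2 ⇒ x=2/(-1/3)=-6.0000
Confirm numerically:
  x=-4.384: |R|=0.78115 <1
  x=-3.592: |R|=0.63471 <1
  x=-3.229: |R|=0.55515 <1
  x=-2.659: |R|=0.40961 <1
  x=-6.224: |R|=1.02428 >1
  x=-6.061: |R|=1.00673 >1
Interval (-6.0000, 0).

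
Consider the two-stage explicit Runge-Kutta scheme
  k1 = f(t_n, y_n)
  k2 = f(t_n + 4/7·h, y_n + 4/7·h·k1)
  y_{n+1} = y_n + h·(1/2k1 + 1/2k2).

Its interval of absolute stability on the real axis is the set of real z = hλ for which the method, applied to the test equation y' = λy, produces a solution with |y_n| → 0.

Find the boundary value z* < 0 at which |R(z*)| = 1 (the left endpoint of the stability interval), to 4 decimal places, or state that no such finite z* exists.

On y'=λy, z=hλ:
  k1=λy_n ⇒ h·k1=z·y_n;  k2=λ(1+4/7z)y_n ⇒ h·k2=z(1+4/7z)y_n
  y_{n+1}/y_n = 1 + 1/2z + 1/2z(1+4/7z) = 1 + z + 2/7z²
  ⇒ R(z) = 1 + z + 2/7z².

Need |R(x)|<1, x<0.
x=-0.53: |R|=0.5503
R=1: x+2/7x²=0 ⇒ x=−7/2=-3.5000; min R=1−1/(4·2/7)=0.1250>−1
Confirm numerically:
  x=-3.417: |R|=0.91897 <1
  x=-3.333: |R|=0.84097 <1
  x=-2.973: |R|=0.55235 <1
  x=-1.921: |R|=0.13335 <1
  x=-4.044: |R|=1.62855 >1
  x=-3.838: |R|=1.37064 >1
  x=-3.586: |R|=1.08811 >1
Stable set (-3.5000, 0).

z* = -3.5000.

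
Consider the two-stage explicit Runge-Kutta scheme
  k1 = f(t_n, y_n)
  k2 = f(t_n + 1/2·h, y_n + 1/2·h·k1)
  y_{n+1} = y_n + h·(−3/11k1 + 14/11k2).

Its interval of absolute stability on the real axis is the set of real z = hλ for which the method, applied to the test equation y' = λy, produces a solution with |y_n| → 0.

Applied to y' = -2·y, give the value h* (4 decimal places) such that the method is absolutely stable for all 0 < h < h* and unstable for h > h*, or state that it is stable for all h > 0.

(-1.5714,0); λ=-2 ⇒ h* = (11/7)/2 = 0.7857.

Set f=λy, z=hλ:
  k1=λy_n ⇒ h·k1=z·y_n;  k2=λ(1+1/2z)y_n ⇒ h·k2=z(1+1/2z)y_n
  y_{n+1}/y_n = 1 − 3/11z + 14/11z(1+1/2z) = 1 + z + 7/11z²
  so R(z) = 1 + z + 7/11z².

Need |R(x)|<1, x<0.
x=-1.11: |R|=0.6741
R=1: x+7/11x²=0 ⇒ x=−11/7=-1.5714; min R=1−1/(4·7/11)=0.6071>−1
Confirm numerically:
  x=-1.513: |R|=0.94374 <1
  x=-1.074: |R|=0.66003 <1
  x=-1.064: |R|=0.65642 <1
  x=-0.756: |R|=0.60770 <1
  x=-2.107: |R|=1.71810 >1
  x=-1.737: |R|=1.18302 >1
So |R|<1 on (-1.5714, 0).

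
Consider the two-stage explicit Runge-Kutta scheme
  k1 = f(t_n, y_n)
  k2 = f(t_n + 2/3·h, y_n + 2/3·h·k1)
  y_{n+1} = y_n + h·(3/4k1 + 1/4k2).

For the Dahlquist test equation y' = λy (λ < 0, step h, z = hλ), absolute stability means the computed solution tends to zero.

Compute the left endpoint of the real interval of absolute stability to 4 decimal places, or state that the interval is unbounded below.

On y'=λy, z=hλ:
  k1=λy_n ⇒ h·k1=z·y_n;  k2=λ(1+2/3z)y_n ⇒ h·k2=z(1+2/3z)y_n
  y_{n+1}/y_n = 1 + 3/4z + 1/4z(1+2/3z) = 1 + z + 1/6z²
  R(z) = 1 + z + 1/6z².

Boundary: |R(x)|=1, x<0.
x=-0.66: |R|=0.4126
R=1: x+1/6x²=0 ⇒ x=−6=-6.0000; min R=1−1/(4·1/6)=-0.5000>−1
Confirm numerically:
  x=-4.775: |R|=0.02510 <1
  x=-4.525: |R|=0.11240 <1
  x=-2.738: |R|=0.48856 <1
  x=-6.273: |R|=1.28542 >1
  x=-6.175: |R|=1.18010 >1
  x=-6.093: |R|=1.09444 >1
Interval (-6.0000, 0).

left endpoint -6.0000.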